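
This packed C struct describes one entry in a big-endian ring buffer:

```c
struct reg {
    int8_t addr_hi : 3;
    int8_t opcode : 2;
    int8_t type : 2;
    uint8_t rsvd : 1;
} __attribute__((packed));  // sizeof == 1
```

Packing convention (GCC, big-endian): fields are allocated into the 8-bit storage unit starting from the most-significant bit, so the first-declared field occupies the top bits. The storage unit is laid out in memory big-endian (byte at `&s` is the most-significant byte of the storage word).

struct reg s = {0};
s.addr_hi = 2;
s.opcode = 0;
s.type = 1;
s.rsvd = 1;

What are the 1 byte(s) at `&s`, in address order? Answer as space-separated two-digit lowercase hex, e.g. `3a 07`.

addr_hi (3b) val=2 bits=0x2 at bit 5: 0x40
opcode (2b) val=0 bits=0x0 at bit 3: 0x40
type (2b) val=1 bits=0x1 at bit 1: 0x42
rsvd (1b) val=1 bits=0x1 at bit 0: 0x43
word = 0x43 → big-endian bytes:
  [0]=0x43

43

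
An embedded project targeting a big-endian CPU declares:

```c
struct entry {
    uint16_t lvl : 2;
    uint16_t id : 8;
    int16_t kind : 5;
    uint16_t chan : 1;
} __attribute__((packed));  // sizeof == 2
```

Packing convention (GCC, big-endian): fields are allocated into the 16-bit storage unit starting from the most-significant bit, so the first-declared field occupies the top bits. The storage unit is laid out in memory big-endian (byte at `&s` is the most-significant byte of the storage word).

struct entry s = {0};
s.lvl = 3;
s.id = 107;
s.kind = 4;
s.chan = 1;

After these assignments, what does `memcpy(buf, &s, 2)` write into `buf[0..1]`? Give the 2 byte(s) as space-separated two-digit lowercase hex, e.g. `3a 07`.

lvl (2b) val=3 bits=0x3 at bit 14: 0xc000
id (8b) val=107 bits=0x6b at bit 6: 0xdac0
kind (5b) val=4 bits=0x4 at bit 1: 0xdac8
chan (1b) val=1 bits=0x1 at bit 0: 0xdac9
word = 0xdac9 → big-endian bytes:
  [0]=0xda  [1]=0xc9

da c9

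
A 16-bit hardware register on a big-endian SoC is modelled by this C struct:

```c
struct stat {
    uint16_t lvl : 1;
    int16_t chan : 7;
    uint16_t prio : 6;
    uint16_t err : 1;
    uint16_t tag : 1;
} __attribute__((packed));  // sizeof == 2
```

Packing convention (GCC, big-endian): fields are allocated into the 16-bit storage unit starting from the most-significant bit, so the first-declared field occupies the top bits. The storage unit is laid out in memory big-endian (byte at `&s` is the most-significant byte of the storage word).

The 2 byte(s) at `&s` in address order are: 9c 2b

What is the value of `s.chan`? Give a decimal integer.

[0]=0x9c [1]=0x2b (big-endian) → word 0x9c2b
lvl [15+:1] = (word>>15) & 0x1 = 1
chan [8+:7] = (word>>8) & 0x7f = 28  ←
prio [2+:6] = (word>>2) & 0x3f = 10
err [1+:1] = (word>>1) & 0x1 = 1
tag [0+:1] = (word>>0) & 0x1 = 1
chan signed 7b, MSB=0: value = 28

28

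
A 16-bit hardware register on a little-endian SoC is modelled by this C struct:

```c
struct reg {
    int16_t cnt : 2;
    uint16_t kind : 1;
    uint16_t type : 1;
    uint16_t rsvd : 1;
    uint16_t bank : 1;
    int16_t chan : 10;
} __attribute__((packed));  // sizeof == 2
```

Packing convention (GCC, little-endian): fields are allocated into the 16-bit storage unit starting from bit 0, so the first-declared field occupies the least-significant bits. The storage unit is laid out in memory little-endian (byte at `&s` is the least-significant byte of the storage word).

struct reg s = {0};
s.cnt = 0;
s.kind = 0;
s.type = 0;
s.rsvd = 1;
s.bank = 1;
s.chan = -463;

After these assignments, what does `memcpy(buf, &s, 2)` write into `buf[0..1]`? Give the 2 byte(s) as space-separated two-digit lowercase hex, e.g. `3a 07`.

70 8c

[0+:2] cnt=0 & 0x3 = 0x0; word=0x0000
[2+:1] kind=0 & 0x1 = 0x0; word=0x0000
[3+:1] type=0 & 0x1 = 0x0; word=0x0000
[4+:1] rsvd=1 & 0x1 = 0x1; word=0x0010
[5+:1] bank=1 & 0x1 = 0x1; word=0x0030
[6+:10] chan=-463 & 0x3ff = 0x231; word=0x8c70
word = 0x8c70 → little-endian bytes:
  [0]=0x70  [1]=0x8c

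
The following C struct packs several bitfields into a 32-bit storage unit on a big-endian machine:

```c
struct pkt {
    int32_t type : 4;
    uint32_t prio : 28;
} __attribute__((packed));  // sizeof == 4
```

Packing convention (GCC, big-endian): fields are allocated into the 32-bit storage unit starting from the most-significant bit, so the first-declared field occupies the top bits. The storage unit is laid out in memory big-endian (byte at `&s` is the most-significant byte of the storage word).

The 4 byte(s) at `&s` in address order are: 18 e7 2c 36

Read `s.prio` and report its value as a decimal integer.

149367862

[0]=0x18 [1]=0xe7 [2]=0x2c [3]=0x36 (big-endian) → word 0x18e72c36
type:4 @ bit 28 → (0x18e72c36>>28)&0xf = 0x1
prio:28 @ bit 0 → (0x18e72c36>>0)&0xfffffff = 0x8e72c36  ←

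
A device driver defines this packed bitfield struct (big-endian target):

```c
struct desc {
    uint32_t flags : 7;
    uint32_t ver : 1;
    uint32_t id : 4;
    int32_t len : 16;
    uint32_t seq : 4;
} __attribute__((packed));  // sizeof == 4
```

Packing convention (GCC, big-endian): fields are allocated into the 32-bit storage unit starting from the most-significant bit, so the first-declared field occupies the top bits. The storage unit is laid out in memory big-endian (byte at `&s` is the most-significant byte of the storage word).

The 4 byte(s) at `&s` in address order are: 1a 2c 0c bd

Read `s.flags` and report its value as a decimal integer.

[0]=0x1a [1]=0x2c [2]=0x0c [3]=0xbd (big-endian) → word 0x1a2c0cbd
flags [25+:7] = (word>>25) & 0x7f = 13  ←
ver [24+:1] = (word>>24) & 0x1 = 0
id [20+:4] = (word>>20) & 0xf = 2
len [4+:16] = (word>>4) & 0xffff = 49355
seq [0+:4] = (word>>0) & 0xf = 13

13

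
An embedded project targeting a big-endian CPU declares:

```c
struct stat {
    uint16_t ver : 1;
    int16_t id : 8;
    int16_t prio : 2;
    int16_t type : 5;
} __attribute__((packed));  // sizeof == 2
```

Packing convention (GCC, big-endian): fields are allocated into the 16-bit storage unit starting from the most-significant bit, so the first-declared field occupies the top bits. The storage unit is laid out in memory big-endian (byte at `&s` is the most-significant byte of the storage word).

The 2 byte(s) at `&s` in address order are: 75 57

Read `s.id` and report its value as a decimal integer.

-22

[0]=0x75 [1]=0x57 (big-endian) → word 0x7557
ver:1 @ bit 15 → (0x7557>>15)&0x1 = 0x0
id:8 @ bit 7 → (0x7557>>7)&0xff = 0xea  ←
prio:2 @ bit 5 → (0x7557>>5)&0x3 = 0x2
type:5 @ bit 0 → (0x7557>>0)&0x1f = 0x17
id signed 8b, MSB=1: 234 - 256 = -22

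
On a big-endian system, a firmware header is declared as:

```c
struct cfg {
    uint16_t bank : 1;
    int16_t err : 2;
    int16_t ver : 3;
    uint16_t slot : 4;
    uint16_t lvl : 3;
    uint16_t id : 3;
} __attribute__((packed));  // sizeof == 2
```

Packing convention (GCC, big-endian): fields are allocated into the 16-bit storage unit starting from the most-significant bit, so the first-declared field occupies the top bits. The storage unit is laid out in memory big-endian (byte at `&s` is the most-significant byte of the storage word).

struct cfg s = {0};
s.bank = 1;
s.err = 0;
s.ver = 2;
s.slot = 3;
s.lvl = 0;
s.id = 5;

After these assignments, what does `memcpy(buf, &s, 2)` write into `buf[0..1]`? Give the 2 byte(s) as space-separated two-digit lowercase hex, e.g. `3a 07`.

88 c5

bank (1b) val=1 bits=0x1 at bit 15: 0x8000
err (2b) val=0 bits=0x0 at bit 13: 0x8000
ver (3b) val=2 bits=0x2 at bit 10: 0x8800
slot (4b) val=3 bits=0x3 at bit 6: 0x88c0
lvl (3b) val=0 bits=0x0 at bit 3: 0x88c0
id (3b) val=5 bits=0x5 at bit 0: 0x88c5
word = 0x88c5 → big-endian bytes:
  [0]=0x88  [1]=0xc5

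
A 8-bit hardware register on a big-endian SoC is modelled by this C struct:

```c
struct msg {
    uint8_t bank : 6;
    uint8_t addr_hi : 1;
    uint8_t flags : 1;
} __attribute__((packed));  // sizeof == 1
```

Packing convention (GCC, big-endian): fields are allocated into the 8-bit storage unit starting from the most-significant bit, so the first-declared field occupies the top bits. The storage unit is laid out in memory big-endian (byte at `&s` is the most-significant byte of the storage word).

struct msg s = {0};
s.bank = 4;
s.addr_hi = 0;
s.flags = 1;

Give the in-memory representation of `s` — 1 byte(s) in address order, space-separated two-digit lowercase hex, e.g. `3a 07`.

bank (6b) val=4 bits=0x4 at bit 2: 0x10
addr_hi (1b) val=0 bits=0x0 at bit 1: 0x10
flags (1b) val=1 bits=0x1 at bit 0: 0x11
word = 0x11 → big-endian bytes:
  [0]=0x11

11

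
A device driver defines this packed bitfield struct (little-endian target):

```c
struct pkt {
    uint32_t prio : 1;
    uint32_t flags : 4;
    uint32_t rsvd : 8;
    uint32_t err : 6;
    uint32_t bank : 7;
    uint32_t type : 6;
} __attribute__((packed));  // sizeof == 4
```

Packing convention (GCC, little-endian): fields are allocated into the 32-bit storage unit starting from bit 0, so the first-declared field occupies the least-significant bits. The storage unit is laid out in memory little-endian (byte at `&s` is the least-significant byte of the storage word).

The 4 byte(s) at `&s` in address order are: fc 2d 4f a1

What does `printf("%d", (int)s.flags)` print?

[0]=0xfc [1]=0x2d [2]=0x4f [3]=0xa1 (little-endian) → word 0xa14f2dfc
prio:1 @ bit 0 → (0xa14f2dfc>>0)&0x1 = 0x0
flags:4 @ bit 1 → (0xa14f2dfc>>1)&0xf = 0xe  ←
rsvd:8 @ bit 5 → (0xa14f2dfc>>5)&0xff = 0x6f
err:6 @ bit 13 → (0xa14f2dfc>>13)&0x3f = 0x39
bank:7 @ bit 19 → (0xa14f2dfc>>19)&0x7f = 0x29
type:6 @ bit 26 → (0xa14f2dfc>>26)&0x3f = 0x28

14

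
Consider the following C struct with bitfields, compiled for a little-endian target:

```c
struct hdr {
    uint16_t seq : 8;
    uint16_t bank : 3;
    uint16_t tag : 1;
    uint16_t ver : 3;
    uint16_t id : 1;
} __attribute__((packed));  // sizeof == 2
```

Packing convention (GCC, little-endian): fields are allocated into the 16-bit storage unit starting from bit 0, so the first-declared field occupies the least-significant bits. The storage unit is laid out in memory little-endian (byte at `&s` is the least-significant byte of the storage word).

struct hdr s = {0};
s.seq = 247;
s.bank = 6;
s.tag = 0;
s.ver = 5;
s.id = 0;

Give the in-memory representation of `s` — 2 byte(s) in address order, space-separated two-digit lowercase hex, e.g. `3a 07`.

seq (8b) val=247 bits=0xf7 at bit 0: 0x00f7
bank (3b) val=6 bits=0x6 at bit 8: 0x06f7
tag (1b) val=0 bits=0x0 at bit 11: 0x06f7
ver (3b) val=5 bits=0x5 at bit 12: 0x56f7
id (1b) val=0 bits=0x0 at bit 15: 0x56f7
word = 0x56f7 → little-endian bytes:
  [0]=0xf7  [1]=0x56

f7 56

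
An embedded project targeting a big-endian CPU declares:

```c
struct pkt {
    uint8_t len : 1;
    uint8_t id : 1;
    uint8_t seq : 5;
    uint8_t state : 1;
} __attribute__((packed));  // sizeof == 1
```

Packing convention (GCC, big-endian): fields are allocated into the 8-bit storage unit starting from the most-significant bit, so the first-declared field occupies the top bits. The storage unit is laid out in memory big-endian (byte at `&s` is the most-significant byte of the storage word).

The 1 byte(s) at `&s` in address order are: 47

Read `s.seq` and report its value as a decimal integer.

[0]=0x47 (big-endian) → word 0x47
len [7+:1] = (word>>7) & 0x1 = 0
id [6+:1] = (word>>6) & 0x1 = 1
seq [1+:5] = (word>>1) & 0x1f = 3  ←
state [0+:1] = (word>>0) & 0x1 = 1

3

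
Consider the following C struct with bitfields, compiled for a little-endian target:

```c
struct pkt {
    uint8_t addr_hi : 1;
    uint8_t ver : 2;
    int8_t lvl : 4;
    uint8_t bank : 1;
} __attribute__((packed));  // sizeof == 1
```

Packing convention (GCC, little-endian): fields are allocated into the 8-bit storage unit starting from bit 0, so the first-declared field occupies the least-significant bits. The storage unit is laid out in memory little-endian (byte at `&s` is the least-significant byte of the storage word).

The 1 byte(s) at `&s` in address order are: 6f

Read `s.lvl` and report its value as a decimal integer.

[0]=0x6f (little-endian) → word 0x6f
addr_hi [0+:1] = (word>>0) & 0x1 = 1
ver [1+:2] = (word>>1) & 0x3 = 3
lvl [3+:4] = (word>>3) & 0xf = 13  ←
bank [7+:1] = (word>>7) & 0x1 = 0
lvl signed 4b, MSB=1: 13 - 16 = -3

-3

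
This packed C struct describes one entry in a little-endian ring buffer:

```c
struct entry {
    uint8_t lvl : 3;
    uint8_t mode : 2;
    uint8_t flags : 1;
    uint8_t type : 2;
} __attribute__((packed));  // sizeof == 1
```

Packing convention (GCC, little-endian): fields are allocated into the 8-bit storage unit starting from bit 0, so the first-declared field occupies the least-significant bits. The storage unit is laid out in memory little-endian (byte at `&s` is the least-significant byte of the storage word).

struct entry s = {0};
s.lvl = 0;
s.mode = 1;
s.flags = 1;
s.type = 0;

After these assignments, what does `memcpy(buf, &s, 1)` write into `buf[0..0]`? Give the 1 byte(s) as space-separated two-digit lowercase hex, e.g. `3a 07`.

28

lvl (3b) val=0 bits=0x0 at bit 0: 0x00
mode (2b) val=1 bits=0x1 at bit 3: 0x08
flags (1b) val=1 bits=0x1 at bit 5: 0x28
type (2b) val=0 bits=0x0 at bit 6: 0x28
word = 0x28 → little-endian bytes:
  [0]=0x28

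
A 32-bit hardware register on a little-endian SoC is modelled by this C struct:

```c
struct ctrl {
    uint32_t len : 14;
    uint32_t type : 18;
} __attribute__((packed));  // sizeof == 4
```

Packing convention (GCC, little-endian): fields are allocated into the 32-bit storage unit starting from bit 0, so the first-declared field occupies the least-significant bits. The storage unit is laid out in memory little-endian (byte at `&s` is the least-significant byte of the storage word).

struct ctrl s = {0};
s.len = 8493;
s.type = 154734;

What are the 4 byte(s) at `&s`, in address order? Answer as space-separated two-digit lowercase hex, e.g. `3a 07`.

2d a1 1b 97

len (14b) val=8493 bits=0x212d at bit 0: 0x0000212d
type (18b) val=154734 bits=0x25c6e at bit 14: 0x971ba12d
word = 0x971ba12d → little-endian bytes:
  [0]=0x2d  [1]=0xa1  [2]=0x1b  [3]=0x97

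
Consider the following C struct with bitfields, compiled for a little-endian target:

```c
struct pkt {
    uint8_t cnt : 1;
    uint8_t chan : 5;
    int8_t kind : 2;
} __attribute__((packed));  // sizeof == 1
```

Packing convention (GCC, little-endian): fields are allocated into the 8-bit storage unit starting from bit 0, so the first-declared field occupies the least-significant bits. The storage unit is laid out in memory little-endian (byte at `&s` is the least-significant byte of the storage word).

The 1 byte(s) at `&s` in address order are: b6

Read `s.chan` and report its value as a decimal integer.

[0]=0xb6 (little-endian) → word 0xb6
cnt [0+:1] = (word>>0) & 0x1 = 0
chan [1+:5] = (word>>1) & 0x1f = 27  ←
kind [6+:2] = (word>>6) & 0x3 = 2

27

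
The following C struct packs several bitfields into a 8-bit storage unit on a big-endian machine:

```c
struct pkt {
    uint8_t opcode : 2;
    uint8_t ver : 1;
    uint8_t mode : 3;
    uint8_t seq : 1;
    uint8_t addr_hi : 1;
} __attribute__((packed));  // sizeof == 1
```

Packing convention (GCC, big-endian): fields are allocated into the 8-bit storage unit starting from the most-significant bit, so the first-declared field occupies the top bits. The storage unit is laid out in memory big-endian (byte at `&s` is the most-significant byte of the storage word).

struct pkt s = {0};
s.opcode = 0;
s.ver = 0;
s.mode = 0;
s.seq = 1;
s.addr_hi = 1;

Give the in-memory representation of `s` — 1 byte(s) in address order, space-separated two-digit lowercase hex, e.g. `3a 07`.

03

opcode:2 = 0 → 0x0 << 6 → word 0x00
ver:1 = 0 → 0x0 << 5 → word 0x00
mode:3 = 0 → 0x0 << 2 → word 0x00
seq:1 = 1 → 0x1 << 1 → word 0x02
addr_hi:1 = 1 → 0x1 << 0 → word 0x03
word = 0x03 → big-endian bytes:
  [0]=0x03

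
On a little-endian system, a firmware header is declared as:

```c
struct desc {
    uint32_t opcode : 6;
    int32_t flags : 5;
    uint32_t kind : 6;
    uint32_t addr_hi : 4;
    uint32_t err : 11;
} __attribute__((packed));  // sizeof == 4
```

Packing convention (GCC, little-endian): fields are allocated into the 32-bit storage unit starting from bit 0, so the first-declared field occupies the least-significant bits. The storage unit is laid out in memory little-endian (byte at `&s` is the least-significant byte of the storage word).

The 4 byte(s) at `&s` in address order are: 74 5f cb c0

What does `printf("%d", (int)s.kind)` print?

[0]=0x74 [1]=0x5f [2]=0xcb [3]=0xc0 (little-endian) → word 0xc0cb5f74
opcode [0+:6] = (word>>0) & 0x3f = 52
flags [6+:5] = (word>>6) & 0x1f = 29
kind [11+:6] = (word>>11) & 0x3f = 43  ←
addr_hi [17+:4] = (word>>17) & 0xf = 5
err [21+:11] = (word>>21) & 0x7ff = 1542

43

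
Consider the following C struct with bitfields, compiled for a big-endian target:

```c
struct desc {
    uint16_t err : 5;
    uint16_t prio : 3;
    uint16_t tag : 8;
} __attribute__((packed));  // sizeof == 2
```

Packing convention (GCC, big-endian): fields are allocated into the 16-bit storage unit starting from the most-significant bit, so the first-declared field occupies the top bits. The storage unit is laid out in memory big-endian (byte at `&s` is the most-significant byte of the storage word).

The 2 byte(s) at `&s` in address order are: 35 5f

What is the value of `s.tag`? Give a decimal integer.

[0]=0x35 [1]=0x5f (big-endian) → word 0x355f
err [11+:5] = (word>>11) & 0x1f = 6
prio [8+:3] = (word>>8) & 0x7 = 5
tag [0+:8] = (word>>0) & 0xff = 95  ←

95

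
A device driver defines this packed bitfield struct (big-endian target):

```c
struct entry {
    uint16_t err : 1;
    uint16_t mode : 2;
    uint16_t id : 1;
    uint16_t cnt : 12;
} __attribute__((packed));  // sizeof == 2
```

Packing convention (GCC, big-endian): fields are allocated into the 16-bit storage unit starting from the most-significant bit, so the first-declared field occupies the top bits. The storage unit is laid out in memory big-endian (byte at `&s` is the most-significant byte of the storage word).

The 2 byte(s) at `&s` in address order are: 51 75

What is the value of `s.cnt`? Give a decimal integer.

373

[0]=0x51 [1]=0x75 (big-endian) → word 0x5175
err:1 @ bit 15 → (0x5175>>15)&0x1 = 0x0
mode:2 @ bit 13 → (0x5175>>13)&0x3 = 0x2
id:1 @ bit 12 → (0x5175>>12)&0x1 = 0x1
cnt:12 @ bit 0 → (0x5175>>0)&0xfff = 0x175  ←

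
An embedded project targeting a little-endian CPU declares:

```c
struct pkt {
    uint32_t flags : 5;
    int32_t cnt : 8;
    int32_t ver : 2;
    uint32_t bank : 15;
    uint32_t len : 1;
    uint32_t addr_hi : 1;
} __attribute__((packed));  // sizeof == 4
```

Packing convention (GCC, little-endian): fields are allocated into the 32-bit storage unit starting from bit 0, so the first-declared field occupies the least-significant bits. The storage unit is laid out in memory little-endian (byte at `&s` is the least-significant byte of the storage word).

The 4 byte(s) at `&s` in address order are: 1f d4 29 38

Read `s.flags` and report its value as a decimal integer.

31

[0]=0x1f [1]=0xd4 [2]=0x29 [3]=0x38 (little-endian) → word 0x3829d41f
flags:5 @ bit 0 → (0x3829d41f>>0)&0x1f = 0x1f  ←
cnt:8 @ bit 5 → (0x3829d41f>>5)&0xff = 0xa0
ver:2 @ bit 13 → (0x3829d41f>>13)&0x3 = 0x2
bank:15 @ bit 15 → (0x3829d41f>>15)&0x7fff = 0x7053
len:1 @ bit 30 → (0x3829d41f>>30)&0x1 = 0x0
addr_hi:1 @ bit 31 → (0x3829d41f>>31)&0x1 = 0x0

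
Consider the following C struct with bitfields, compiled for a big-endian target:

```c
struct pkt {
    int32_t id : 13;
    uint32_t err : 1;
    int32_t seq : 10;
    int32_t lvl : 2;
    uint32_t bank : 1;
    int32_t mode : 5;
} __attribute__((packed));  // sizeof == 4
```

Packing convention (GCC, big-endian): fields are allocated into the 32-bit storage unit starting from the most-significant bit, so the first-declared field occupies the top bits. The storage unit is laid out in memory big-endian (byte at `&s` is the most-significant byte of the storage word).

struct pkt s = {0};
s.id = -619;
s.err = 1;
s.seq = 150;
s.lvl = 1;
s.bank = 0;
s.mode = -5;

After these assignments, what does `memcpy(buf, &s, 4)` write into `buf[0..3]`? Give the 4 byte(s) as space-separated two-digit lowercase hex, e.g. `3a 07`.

ec ac 96 5b

[19+:13] id=-619 & 0x1fff = 0x1d95; word=0xeca80000
[18+:1] err=1 & 0x1 = 0x1; word=0xecac0000
[8+:10] seq=150 & 0x3ff = 0x96; word=0xecac9600
[6+:2] lvl=1 & 0x3 = 0x1; word=0xecac9640
[5+:1] bank=0 & 0x1 = 0x0; word=0xecac9640
[0+:5] mode=-5 & 0x1f = 0x1b; word=0xecac965b
word = 0xecac965b → big-endian bytes:
  [0]=0xec  [1]=0xac  [2]=0x96  [3]=0x5b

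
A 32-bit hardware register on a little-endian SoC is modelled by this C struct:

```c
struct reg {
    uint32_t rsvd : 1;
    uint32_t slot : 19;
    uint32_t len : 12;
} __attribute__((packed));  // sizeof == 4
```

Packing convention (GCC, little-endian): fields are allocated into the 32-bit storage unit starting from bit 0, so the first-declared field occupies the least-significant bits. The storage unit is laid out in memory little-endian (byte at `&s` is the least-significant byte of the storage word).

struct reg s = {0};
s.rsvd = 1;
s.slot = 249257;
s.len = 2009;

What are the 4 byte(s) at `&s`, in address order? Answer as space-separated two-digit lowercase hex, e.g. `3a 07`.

rsvd (1b) val=1 bits=0x1 at bit 0: 0x00000001
slot (19b) val=249257 bits=0x3cda9 at bit 1: 0x00079b53
len (12b) val=2009 bits=0x7d9 at bit 20: 0x7d979b53
word = 0x7d979b53 → little-endian bytes:
  [0]=0x53  [1]=0x9b  [2]=0x97  [3]=0x7d

53 9b 97 7d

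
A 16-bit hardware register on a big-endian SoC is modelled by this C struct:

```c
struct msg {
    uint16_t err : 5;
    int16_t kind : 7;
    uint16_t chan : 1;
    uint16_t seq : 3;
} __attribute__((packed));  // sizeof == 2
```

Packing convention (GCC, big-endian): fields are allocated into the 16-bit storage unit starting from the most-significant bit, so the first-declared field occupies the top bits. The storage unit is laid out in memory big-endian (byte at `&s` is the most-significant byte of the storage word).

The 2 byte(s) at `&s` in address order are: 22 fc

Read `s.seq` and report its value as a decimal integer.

4

[0]=0x22 [1]=0xfc (big-endian) → word 0x22fc
err:5 @ bit 11 → (0x22fc>>11)&0x1f = 0x4
kind:7 @ bit 4 → (0x22fc>>4)&0x7f = 0x2f
chan:1 @ bit 3 → (0x22fc>>3)&0x1 = 0x1
seq:3 @ bit 0 → (0x22fc>>0)&0x7 = 0x4  ←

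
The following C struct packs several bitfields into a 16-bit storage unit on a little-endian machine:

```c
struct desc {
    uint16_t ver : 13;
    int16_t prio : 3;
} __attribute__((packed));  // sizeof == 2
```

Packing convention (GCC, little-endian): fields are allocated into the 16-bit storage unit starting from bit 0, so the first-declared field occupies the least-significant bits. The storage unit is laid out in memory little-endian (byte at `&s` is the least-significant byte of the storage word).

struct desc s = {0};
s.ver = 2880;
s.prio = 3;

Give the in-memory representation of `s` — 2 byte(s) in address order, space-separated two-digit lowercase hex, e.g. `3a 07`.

40 6b

[0+:13] ver=2880 & 0x1fff = 0xb40; word=0x0b40
[13+:3] prio=3 & 0x7 = 0x3; word=0x6b40
word = 0x6b40 → little-endian bytes:
  [0]=0x40  [1]=0x6b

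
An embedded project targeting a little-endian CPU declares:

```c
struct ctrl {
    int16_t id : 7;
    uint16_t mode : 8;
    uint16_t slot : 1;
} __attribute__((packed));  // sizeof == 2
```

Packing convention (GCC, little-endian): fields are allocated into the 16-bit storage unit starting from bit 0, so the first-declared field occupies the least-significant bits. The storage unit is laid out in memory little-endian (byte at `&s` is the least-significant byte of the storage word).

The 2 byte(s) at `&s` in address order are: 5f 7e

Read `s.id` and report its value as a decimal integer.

[0]=0x5f [1]=0x7e (little-endian) → word 0x7e5f
id [0+:7] = (word>>0) & 0x7f = 95  ←
mode [7+:8] = (word>>7) & 0xff = 252
slot [15+:1] = (word>>15) & 0x1 = 0
id signed 7b, MSB=1: 95 - 128 = -33

-33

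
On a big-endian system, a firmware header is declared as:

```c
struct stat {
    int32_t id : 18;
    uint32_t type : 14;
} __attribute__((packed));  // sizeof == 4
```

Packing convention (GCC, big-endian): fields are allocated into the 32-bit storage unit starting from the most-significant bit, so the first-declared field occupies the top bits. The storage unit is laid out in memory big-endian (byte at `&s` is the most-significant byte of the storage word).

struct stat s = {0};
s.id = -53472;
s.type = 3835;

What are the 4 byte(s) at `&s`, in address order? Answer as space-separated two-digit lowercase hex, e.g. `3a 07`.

cb c8 0e fb

id (18b) val=-53472 bits=0x32f20 at bit 14: 0xcbc80000
type (14b) val=3835 bits=0xefb at bit 0: 0xcbc80efb
word = 0xcbc80efb → big-endian bytes:
  [0]=0xcb  [1]=0xc8  [2]=0x0e  [3]=0xfb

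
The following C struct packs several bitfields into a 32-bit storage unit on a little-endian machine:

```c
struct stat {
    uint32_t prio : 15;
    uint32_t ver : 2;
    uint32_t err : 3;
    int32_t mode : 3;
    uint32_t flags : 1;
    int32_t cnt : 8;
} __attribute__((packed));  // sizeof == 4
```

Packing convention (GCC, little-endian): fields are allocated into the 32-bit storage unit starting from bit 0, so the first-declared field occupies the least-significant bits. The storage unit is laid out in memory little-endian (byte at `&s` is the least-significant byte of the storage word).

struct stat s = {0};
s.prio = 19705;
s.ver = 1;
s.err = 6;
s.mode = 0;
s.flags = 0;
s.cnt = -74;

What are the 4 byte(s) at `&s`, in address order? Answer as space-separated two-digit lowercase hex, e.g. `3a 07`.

f9 cc 0c b6

[0+:15] prio=19705 & 0x7fff = 0x4cf9; word=0x00004cf9
[15+:2] ver=1 & 0x3 = 0x1; word=0x0000ccf9
[17+:3] err=6 & 0x7 = 0x6; word=0x000cccf9
[20+:3] mode=0 & 0x7 = 0x0; word=0x000cccf9
[23+:1] flags=0 & 0x1 = 0x0; word=0x000cccf9
[24+:8] cnt=-74 & 0xff = 0xb6; word=0xb60cccf9
word = 0xb60cccf9 → little-endian bytes:
  [0]=0xf9  [1]=0xcc  [2]=0x0c  [3]=0xb6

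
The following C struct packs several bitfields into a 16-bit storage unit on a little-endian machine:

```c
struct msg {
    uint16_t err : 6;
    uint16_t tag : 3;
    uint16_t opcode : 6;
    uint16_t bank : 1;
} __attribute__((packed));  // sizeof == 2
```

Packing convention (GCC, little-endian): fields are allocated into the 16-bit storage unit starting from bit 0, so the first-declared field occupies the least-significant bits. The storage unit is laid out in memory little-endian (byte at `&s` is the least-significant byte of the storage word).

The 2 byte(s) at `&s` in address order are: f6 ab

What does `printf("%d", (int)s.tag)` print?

7

[0]=0xf6 [1]=0xab (little-endian) → word 0xabf6
err [0+:6] = (word>>0) & 0x3f = 54
tag [6+:3] = (word>>6) & 0x7 = 7  ←
opcode [9+:6] = (word>>9) & 0x3f = 21
bank [15+:1] = (word>>15) & 0x1 = 1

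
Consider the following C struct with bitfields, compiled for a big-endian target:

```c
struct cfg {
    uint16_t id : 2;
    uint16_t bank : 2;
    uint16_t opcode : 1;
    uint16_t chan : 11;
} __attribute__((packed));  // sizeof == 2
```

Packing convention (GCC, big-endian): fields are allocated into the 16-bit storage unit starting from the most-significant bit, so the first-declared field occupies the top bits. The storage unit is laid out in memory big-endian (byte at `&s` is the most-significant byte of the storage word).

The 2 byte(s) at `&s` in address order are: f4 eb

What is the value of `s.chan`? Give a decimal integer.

[0]=0xf4 [1]=0xeb (big-endian) → word 0xf4eb
id [14+:2] = (word>>14) & 0x3 = 3
bank [12+:2] = (word>>12) & 0x3 = 3
opcode [11+:1] = (word>>11) & 0x1 = 0
chan [0+:11] = (word>>0) & 0x7ff = 1259  ←

1259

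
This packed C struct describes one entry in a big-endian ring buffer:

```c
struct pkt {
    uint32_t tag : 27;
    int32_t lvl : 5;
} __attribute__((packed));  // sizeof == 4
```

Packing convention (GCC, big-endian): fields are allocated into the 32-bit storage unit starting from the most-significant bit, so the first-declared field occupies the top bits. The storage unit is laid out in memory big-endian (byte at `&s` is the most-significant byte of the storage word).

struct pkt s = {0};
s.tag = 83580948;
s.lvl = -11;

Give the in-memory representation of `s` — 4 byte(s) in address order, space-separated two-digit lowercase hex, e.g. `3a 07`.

[5+:27] tag=83580948 & 0x7ffffff = 0x4fb5814; word=0x9f6b0280
[0+:5] lvl=-11 & 0x1f = 0x15; word=0x9f6b0295
word = 0x9f6b0295 → big-endian bytes:
  [0]=0x9f  [1]=0x6b  [2]=0x02  [3]=0x95

9f 6b 02 95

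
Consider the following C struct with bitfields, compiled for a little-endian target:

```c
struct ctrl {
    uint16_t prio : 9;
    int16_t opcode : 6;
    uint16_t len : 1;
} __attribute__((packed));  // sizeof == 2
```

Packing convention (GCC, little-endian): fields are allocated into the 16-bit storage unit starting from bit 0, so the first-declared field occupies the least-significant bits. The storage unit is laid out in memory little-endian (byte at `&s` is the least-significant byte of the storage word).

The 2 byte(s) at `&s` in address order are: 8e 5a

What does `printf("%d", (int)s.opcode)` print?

[0]=0x8e [1]=0x5a (little-endian) → word 0x5a8e
prio:9 @ bit 0 → (0x5a8e>>0)&0x1ff = 0x8e
opcode:6 @ bit 9 → (0x5a8e>>9)&0x3f = 0x2d  ←
len:1 @ bit 15 → (0x5a8e>>15)&0x1 = 0x0
opcode signed 6b, MSB=1: 45 - 64 = -19

-19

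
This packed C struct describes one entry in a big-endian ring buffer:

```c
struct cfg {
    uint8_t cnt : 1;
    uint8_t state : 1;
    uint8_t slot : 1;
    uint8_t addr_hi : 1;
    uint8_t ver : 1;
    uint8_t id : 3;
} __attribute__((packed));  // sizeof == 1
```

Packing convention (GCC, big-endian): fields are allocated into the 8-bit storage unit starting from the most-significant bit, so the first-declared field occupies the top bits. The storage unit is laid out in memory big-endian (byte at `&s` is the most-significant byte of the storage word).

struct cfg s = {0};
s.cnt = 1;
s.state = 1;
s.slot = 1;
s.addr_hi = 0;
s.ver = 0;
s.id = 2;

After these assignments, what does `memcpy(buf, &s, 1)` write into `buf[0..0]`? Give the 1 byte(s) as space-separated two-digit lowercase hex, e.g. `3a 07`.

e2

cnt:1 = 1 → 0x1 << 7 → word 0x80
state:1 = 1 → 0x1 << 6 → word 0xc0
slot:1 = 1 → 0x1 << 5 → word 0xe0
addr_hi:1 = 0 → 0x0 << 4 → word 0xe0
ver:1 = 0 → 0x0 << 3 → word 0xe0
id:3 = 2 → 0x2 << 0 → word 0xe2
word = 0xe2 → big-endian bytes:
  [0]=0xe2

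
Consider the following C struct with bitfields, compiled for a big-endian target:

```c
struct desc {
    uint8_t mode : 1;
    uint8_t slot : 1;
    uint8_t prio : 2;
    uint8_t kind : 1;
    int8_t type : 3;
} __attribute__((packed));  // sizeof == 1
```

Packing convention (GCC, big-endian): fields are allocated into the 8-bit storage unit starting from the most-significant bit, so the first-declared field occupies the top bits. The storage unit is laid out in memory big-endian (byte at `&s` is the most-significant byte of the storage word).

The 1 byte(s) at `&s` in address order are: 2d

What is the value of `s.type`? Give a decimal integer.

-3

[0]=0x2d (big-endian) → word 0x2d
mode [7+:1] = (word>>7) & 0x1 = 0
slot [6+:1] = (word>>6) & 0x1 = 0
prio [4+:2] = (word>>4) & 0x3 = 2
kind [3+:1] = (word>>3) & 0x1 = 1
type [0+:3] = (word>>0) & 0x7 = 5  ←
type signed 3b, MSB=1: 5 - 8 = -3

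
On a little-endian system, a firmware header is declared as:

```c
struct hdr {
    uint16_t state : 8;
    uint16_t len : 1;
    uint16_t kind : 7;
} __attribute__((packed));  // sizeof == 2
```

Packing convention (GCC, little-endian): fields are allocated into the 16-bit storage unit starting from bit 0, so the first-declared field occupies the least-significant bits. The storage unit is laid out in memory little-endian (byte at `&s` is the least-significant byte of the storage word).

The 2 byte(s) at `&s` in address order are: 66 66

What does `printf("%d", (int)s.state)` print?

[0]=0x66 [1]=0x66 (little-endian) → word 0x6666
state:8 @ bit 0 → (0x6666>>0)&0xff = 0x66  ←
len:1 @ bit 8 → (0x6666>>8)&0x1 = 0x0
kind:7 @ bit 9 → (0x6666>>9)&0x7f = 0x33

102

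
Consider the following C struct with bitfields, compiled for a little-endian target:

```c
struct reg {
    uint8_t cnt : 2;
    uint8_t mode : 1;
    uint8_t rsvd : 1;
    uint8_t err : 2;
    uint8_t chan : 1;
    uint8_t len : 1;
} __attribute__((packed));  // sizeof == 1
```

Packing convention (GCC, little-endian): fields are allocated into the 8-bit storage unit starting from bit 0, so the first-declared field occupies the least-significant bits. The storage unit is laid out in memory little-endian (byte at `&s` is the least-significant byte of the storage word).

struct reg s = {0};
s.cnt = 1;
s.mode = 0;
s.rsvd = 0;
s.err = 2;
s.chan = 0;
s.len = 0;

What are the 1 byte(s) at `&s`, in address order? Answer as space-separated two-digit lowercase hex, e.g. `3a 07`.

21

cnt (2b) val=1 bits=0x1 at bit 0: 0x01
mode (1b) val=0 bits=0x0 at bit 2: 0x01
rsvd (1b) val=0 bits=0x0 at bit 3: 0x01
err (2b) val=2 bits=0x2 at bit 4: 0x21
chan (1b) val=0 bits=0x0 at bit 6: 0x21
len (1b) val=0 bits=0x0 at bit 7: 0x21
word = 0x21 → little-endian bytes:
  [0]=0x21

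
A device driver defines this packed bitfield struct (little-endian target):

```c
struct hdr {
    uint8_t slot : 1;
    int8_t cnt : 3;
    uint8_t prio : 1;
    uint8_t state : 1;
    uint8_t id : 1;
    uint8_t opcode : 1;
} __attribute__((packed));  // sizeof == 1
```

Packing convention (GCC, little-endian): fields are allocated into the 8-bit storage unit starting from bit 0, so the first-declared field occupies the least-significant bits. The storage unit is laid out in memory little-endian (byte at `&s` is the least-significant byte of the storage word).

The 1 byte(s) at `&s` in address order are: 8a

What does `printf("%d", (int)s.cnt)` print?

-3

[0]=0x8a (little-endian) → word 0x8a
slot:1 @ bit 0 → (0x8a>>0)&0x1 = 0x0
cnt:3 @ bit 1 → (0x8a>>1)&0x7 = 0x5  ←
prio:1 @ bit 4 → (0x8a>>4)&0x1 = 0x0
state:1 @ bit 5 → (0x8a>>5)&0x1 = 0x0
id:1 @ bit 6 → (0x8a>>6)&0x1 = 0x0
opcode:1 @ bit 7 → (0x8a>>7)&0x1 = 0x1
cnt signed 3b, MSB=1: 5 - 8 = -3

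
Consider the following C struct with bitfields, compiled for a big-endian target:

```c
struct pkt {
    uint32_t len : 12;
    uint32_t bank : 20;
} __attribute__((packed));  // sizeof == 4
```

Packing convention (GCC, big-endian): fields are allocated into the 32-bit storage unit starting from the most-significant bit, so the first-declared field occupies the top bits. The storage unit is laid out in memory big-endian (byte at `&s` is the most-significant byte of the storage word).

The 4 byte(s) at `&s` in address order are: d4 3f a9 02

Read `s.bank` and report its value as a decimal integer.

1026306

[0]=0xd4 [1]=0x3f [2]=0xa9 [3]=0x02 (big-endian) → word 0xd43fa902
len:12 @ bit 20 → (0xd43fa902>>20)&0xfff = 0xd43
bank:20 @ bit 0 → (0xd43fa902>>0)&0xfffff = 0xfa902  ←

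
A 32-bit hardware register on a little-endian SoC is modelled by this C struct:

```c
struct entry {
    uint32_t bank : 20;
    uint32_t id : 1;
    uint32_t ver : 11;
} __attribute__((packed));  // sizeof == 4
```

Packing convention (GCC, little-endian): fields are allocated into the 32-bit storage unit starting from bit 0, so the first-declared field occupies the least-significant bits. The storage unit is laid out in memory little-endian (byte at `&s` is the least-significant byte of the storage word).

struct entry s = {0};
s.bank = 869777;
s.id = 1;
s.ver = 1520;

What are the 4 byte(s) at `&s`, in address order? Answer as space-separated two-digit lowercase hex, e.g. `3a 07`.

91 45 1d be

bank (20b) val=869777 bits=0xd4591 at bit 0: 0x000d4591
id (1b) val=1 bits=0x1 at bit 20: 0x001d4591
ver (11b) val=1520 bits=0x5f0 at bit 21: 0xbe1d4591
word = 0xbe1d4591 → little-endian bytes:
  [0]=0x91  [1]=0x45  [2]=0x1d  [3]=0xbe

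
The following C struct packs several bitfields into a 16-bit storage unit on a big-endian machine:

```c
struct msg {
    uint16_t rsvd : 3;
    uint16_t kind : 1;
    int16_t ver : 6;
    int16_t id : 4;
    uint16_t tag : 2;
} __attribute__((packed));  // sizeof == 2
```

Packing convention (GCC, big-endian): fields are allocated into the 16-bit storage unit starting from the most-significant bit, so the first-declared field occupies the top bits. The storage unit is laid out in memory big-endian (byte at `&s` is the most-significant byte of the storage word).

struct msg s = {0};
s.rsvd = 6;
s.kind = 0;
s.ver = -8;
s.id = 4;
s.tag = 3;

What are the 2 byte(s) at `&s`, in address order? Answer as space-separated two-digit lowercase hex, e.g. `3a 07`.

rsvd:3 = 6 → 0x6 << 13 → word 0xc000
kind:1 = 0 → 0x0 << 12 → word 0xc000
ver:6 = -8 → 0x38 << 6 → word 0xce00
id:4 = 4 → 0x4 << 2 → word 0xce10
tag:2 = 3 → 0x3 << 0 → word 0xce13
word = 0xce13 → big-endian bytes:
  [0]=0xce  [1]=0x13

ce 13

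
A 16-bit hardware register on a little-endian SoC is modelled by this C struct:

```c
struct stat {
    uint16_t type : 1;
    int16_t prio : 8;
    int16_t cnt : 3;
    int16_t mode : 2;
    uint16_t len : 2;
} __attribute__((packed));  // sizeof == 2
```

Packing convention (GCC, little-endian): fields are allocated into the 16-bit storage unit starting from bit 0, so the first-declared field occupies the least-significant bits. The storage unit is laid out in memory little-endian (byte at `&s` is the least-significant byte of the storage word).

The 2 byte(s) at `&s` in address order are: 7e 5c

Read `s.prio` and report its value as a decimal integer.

[0]=0x7e [1]=0x5c (little-endian) → word 0x5c7e
type:1 @ bit 0 → (0x5c7e>>0)&0x1 = 0x0
prio:8 @ bit 1 → (0x5c7e>>1)&0xff = 0x3f  ←
cnt:3 @ bit 9 → (0x5c7e>>9)&0x7 = 0x6
mode:2 @ bit 12 → (0x5c7e>>12)&0x3 = 0x1
len:2 @ bit 14 → (0x5c7e>>14)&0x3 = 0x1
prio signed 8b, MSB=0: value = 63

63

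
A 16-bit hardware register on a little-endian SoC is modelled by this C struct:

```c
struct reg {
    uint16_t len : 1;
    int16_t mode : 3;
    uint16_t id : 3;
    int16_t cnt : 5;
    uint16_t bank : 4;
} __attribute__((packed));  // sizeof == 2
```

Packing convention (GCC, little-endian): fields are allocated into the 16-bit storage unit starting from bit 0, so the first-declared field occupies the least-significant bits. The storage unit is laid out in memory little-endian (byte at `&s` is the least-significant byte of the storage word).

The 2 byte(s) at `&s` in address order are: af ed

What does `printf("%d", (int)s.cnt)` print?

[0]=0xaf [1]=0xed (little-endian) → word 0xedaf
len:1 @ bit 0 → (0xedaf>>0)&0x1 = 0x1
mode:3 @ bit 1 → (0xedaf>>1)&0x7 = 0x7
id:3 @ bit 4 → (0xedaf>>4)&0x7 = 0x2
cnt:5 @ bit 7 → (0xedaf>>7)&0x1f = 0x1b  ←
bank:4 @ bit 12 → (0xedaf>>12)&0xf = 0xe
cnt signed 5b, MSB=1: 27 - 32 = -5

-5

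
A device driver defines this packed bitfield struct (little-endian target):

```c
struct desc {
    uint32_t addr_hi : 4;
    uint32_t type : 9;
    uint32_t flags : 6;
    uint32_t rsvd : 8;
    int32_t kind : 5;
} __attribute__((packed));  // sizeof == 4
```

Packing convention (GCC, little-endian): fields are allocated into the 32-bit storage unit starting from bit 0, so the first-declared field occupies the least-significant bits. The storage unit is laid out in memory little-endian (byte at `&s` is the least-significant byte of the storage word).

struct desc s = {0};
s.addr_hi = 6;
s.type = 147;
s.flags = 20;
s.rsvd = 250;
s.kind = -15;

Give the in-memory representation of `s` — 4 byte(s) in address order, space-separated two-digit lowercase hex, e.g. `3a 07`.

[0+:4] addr_hi=6 & 0xf = 0x6; word=0x00000006
[4+:9] type=147 & 0x1ff = 0x93; word=0x00000936
[13+:6] flags=20 & 0x3f = 0x14; word=0x00028936
[19+:8] rsvd=250 & 0xff = 0xfa; word=0x07d28936
[27+:5] kind=-15 & 0x1f = 0x11; word=0x8fd28936
word = 0x8fd28936 → little-endian bytes:
  [0]=0x36  [1]=0x89  [2]=0xd2  [3]=0x8f

36 89 d2 8f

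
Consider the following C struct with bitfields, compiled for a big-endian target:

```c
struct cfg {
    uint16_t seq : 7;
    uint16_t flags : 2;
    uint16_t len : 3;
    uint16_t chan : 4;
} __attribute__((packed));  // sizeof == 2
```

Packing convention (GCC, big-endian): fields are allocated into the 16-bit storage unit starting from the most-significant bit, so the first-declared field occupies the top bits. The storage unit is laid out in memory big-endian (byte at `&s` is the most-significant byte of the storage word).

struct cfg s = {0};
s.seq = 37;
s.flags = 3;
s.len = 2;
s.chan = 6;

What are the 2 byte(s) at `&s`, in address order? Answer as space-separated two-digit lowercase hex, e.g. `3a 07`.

[9+:7] seq=37 & 0x7f = 0x25; word=0x4a00
[7+:2] flags=3 & 0x3 = 0x3; word=0x4b80
[4+:3] len=2 & 0x7 = 0x2; word=0x4ba0
[0+:4] chan=6 & 0xf = 0x6; word=0x4ba6
word = 0x4ba6 → big-endian bytes:
  [0]=0x4b  [1]=0xa6

4b a6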